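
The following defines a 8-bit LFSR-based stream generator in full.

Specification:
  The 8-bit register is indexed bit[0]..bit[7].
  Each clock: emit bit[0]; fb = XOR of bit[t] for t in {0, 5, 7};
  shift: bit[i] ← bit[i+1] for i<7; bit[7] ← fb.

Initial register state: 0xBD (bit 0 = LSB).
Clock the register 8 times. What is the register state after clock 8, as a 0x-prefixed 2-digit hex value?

reg_0 = 0xBD
clock 1: out=1, reg = 0xDE
clock 2: out=0, reg = 0xEF
clock 3: out=1, reg = 0xF7
clock 4: out=1, reg = 0xFB
clock 5: out=1, reg = 0xFD
clock 6: out=1, reg = 0xFE
clock 7: out=0, reg = 0x7F
clock 8: out=1, reg = 0x3F

0x3F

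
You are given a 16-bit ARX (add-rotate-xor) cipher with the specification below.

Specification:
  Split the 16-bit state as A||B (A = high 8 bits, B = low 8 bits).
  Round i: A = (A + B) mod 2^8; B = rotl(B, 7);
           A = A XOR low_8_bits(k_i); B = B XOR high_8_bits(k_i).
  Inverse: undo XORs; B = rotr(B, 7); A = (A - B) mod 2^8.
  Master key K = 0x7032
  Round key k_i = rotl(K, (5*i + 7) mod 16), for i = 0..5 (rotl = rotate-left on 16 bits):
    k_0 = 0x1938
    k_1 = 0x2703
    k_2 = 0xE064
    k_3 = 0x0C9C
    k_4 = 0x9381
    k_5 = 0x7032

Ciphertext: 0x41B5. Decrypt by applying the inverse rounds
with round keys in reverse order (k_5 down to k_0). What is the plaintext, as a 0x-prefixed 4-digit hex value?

s_0 = ciphertext = 0x41B5
s_1 = InvRound(s_0, k_5) = 0xE88B
s_2 = InvRound(s_1, k_4) = 0x3930
s_3 = InvRound(s_2, k_3) = 0x2D78
s_4 = InvRound(s_3, k_2) = 0x1831
s_5 = InvRound(s_4, k_1) = 0xEF2C
s_6 = InvRound(s_5, k_0) = 0x6D6A

0x6D6A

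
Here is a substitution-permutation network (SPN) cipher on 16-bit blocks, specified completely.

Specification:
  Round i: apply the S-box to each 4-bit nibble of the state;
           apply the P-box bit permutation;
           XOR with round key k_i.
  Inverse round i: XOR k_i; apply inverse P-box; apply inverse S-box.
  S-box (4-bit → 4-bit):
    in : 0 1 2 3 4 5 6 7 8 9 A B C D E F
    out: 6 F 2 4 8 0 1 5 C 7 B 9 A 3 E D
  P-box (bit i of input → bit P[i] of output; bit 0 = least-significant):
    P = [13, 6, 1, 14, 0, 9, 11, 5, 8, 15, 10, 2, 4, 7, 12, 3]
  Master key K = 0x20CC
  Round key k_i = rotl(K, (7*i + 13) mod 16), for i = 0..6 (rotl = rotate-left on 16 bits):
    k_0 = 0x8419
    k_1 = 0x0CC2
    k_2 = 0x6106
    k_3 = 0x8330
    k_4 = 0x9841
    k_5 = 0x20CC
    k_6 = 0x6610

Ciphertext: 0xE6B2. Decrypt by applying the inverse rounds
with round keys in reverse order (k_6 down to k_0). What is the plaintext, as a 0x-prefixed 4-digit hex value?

s_0 = ciphertext = 0xE6B2
s_1 = InvRound(s_0, k_6) = 0x2243
s_2 = InvRound(s_1, k_5) = 0xC4D3
s_3 = InvRound(s_2, k_4) = 0x9338
s_4 = InvRound(s_3, k_3) = 0x8555
s_5 = InvRound(s_4, k_2) = 0x6061
s_6 = InvRound(s_5, k_1) = 0x23FF
s_7 = InvRound(s_6, k_0) = 0x21C9

0x21C9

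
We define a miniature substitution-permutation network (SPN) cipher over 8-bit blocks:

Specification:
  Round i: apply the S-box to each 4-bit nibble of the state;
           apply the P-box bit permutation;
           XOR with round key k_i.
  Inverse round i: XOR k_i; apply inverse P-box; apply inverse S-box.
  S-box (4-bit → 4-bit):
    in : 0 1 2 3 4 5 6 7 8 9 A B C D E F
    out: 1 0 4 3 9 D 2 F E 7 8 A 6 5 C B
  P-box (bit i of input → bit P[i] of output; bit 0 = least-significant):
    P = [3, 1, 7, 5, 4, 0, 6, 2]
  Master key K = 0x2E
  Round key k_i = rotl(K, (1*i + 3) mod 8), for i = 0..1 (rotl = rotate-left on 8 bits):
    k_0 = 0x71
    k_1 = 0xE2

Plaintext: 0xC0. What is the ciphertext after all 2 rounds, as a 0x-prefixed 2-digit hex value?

s_0 = plaintext = 0xC0
s_1 = Round(s_0, k_0) = 0x38
s_2 = Round(s_1, k_1) = 0x51

0x51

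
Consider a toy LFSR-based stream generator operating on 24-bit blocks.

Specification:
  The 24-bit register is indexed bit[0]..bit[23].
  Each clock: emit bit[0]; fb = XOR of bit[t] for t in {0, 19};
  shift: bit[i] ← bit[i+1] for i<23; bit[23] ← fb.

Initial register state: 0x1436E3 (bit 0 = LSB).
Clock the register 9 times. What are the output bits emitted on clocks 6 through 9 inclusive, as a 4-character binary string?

1110

reg_0 = 0x1436E3
clock 1: out=1, reg = 0x8A1B71
clock 2: out=1, reg = 0x450DB8
clock 3: out=0, reg = 0x2286DC
clock 4: out=0, reg = 0x11436E
clock 5: out=0, reg = 0x08A1B7
clock 6: out=1, reg = 0x0450DB
clock 7: out=1, reg = 0x82286D
clock 8: out=1, reg = 0xC11436
clock 9: out=0, reg = 0x608A1B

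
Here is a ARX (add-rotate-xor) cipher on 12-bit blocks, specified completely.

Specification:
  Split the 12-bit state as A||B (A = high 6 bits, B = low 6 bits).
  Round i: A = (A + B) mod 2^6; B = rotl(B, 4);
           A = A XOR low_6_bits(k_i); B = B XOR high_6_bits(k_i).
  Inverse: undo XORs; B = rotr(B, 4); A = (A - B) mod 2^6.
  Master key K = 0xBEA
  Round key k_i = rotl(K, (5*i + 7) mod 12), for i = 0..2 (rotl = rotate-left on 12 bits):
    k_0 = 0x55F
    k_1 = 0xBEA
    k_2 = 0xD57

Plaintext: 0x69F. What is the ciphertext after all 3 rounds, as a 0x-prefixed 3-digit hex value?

0xF84

s_0 = plaintext = 0x69F
s_1 = Round(s_0, k_0) = 0x9A2
s_2 = Round(s_1, k_1) = 0x887
s_3 = Round(s_2, k_2) = 0xF84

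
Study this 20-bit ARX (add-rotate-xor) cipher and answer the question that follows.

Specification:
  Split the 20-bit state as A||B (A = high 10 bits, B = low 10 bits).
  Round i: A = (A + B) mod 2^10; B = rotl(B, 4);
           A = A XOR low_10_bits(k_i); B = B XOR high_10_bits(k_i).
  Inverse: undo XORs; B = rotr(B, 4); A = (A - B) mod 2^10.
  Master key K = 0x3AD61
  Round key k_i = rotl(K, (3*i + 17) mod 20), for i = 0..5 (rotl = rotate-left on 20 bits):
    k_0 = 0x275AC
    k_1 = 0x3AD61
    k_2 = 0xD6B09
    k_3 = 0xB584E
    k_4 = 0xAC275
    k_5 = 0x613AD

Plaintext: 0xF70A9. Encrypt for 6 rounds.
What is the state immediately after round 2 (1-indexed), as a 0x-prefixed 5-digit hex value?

0x96413

s_0 = plaintext = 0xF70A9
s_1 = Round(s_0, k_0) = 0x4A60F
s_2 = Round(s_1, k_1) = 0x96413
s_3 = Round(s_2, k_2) = 0x5966A
s_4 = Round(s_3, k_3) = 0xE047F
s_5 = Round(s_4, k_4) = 0x9D541
s_6 = Round(s_5, k_5) = 0x06D91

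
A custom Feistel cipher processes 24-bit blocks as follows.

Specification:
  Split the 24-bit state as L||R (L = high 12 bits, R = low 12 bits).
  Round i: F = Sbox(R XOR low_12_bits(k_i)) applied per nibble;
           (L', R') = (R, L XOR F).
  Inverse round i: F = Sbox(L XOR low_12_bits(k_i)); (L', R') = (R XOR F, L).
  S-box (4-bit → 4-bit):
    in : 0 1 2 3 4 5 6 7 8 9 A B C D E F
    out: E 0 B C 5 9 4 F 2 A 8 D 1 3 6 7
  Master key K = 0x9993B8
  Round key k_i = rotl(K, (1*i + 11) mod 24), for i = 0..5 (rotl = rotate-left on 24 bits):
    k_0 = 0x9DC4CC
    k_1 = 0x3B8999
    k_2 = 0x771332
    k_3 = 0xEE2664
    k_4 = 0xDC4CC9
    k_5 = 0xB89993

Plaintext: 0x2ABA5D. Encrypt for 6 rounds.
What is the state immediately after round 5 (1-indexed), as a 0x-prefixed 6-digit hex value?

s_0 = plaintext = 0x2ABA5D
s_1 = Round(s_0, k_0) = 0xA5D40B
s_2 = Round(s_1, k_1) = 0x40B9F6
s_3 = Round(s_2, k_2) = 0x9F6C1E
s_4 = Round(s_3, k_3) = 0xC1E10E
s_5 = Round(s_4, k_4) = 0x10EF01
s_6 = Round(s_5, k_5) = 0xF015A5

0x10EF01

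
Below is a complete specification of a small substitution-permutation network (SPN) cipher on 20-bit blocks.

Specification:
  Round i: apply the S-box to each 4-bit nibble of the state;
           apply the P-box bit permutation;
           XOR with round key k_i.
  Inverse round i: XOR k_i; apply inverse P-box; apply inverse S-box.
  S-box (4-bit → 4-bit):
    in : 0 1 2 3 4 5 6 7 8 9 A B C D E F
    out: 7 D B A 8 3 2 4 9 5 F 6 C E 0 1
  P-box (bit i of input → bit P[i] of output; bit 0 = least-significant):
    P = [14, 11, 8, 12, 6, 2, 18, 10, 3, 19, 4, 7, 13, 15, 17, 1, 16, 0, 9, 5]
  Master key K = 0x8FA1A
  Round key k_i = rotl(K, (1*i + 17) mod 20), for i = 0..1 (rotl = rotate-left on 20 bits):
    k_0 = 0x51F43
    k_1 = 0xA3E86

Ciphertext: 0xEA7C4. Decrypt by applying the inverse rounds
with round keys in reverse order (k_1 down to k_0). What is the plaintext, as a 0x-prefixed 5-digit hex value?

s_0 = ciphertext = 0xEA7C4
s_1 = InvRound(s_0, k_1) = 0xE3E9D
s_2 = InvRound(s_1, k_0) = 0xF1A57

0xF1A57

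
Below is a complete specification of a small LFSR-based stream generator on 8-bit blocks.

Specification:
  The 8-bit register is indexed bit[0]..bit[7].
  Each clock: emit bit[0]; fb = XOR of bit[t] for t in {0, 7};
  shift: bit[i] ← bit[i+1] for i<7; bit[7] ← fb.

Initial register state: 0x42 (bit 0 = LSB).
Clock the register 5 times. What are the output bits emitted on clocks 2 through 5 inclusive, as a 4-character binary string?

1000

reg_0 = 0x42
clock 1: out=0, reg = 0x21
clock 2: out=1, reg = 0x90
clock 3: out=0, reg = 0xC8
clock 4: out=0, reg = 0xE4
clock 5: out=0, reg = 0xF2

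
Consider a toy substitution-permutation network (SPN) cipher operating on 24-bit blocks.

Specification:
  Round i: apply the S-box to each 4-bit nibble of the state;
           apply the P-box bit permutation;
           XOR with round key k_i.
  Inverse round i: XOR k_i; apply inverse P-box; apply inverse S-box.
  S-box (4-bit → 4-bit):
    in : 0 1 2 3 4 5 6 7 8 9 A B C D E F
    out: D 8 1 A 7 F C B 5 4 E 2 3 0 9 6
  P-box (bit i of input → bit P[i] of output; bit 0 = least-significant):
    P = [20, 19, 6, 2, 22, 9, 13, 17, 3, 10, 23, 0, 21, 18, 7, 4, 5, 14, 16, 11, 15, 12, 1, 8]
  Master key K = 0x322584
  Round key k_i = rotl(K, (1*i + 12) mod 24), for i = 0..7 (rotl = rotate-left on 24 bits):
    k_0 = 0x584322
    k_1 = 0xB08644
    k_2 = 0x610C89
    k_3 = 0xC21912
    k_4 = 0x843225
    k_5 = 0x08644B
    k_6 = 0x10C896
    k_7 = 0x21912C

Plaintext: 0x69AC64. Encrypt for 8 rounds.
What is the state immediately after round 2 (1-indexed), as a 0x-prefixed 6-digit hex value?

s_0 = plaintext = 0x69AC64
s_1 = Round(s_0, k_0) = 0x4766F8
s_2 = Round(s_1, k_1) = 0x207CB7
s_3 = Round(s_2, k_2) = 0x5C82B5
s_4 = Round(s_3, k_3) = 0xFACAFC
s_5 = Round(s_4, k_4) = 0x394C26
s_6 = Round(s_5, k_5) = 0x6D7187
s_7 = Round(s_6, k_6) = 0x6CE981
s_8 = Round(s_7, k_7) = 0xC1F01A

0x207CB7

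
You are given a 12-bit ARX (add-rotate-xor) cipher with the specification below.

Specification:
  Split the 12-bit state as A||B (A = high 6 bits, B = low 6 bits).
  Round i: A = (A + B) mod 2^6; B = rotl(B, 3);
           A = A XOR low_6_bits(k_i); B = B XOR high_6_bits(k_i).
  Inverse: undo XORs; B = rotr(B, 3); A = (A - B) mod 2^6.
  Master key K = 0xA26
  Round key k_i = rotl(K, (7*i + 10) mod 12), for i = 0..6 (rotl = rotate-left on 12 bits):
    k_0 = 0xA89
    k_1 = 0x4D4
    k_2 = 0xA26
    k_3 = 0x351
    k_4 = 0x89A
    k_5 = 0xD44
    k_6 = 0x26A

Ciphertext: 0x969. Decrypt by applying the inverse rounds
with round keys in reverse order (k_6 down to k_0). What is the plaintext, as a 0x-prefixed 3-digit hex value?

s_0 = ciphertext = 0x969
s_1 = InvRound(s_0, k_6) = 0x2C4
s_2 = InvRound(s_1, k_5) = 0x04E
s_3 = InvRound(s_2, k_4) = 0xDA5
s_4 = InvRound(s_3, k_3) = 0x885
s_5 = InvRound(s_4, k_2) = 0x5ED
s_6 = InvRound(s_5, k_1) = 0x337
s_7 = InvRound(s_6, k_0) = 0x6AB

0x6AB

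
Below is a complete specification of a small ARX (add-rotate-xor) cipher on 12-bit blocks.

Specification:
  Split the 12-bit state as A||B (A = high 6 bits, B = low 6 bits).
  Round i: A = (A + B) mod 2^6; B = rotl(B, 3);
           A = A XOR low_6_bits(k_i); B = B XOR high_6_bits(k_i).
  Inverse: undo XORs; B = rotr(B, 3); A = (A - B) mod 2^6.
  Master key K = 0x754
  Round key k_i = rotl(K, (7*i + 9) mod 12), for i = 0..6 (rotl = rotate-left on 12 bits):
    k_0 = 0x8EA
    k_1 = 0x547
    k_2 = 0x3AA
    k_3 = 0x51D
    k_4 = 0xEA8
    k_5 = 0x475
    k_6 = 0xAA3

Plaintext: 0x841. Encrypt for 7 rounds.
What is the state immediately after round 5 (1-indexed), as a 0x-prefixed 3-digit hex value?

s_0 = plaintext = 0x841
s_1 = Round(s_0, k_0) = 0x22B
s_2 = Round(s_1, k_1) = 0xD08
s_3 = Round(s_2, k_2) = 0x58F
s_4 = Round(s_3, k_3) = 0xE2D
s_5 = Round(s_4, k_4) = 0x357
s_6 = Round(s_5, k_5) = 0x46B
s_7 = Round(s_6, k_6) = 0x7F7

0x357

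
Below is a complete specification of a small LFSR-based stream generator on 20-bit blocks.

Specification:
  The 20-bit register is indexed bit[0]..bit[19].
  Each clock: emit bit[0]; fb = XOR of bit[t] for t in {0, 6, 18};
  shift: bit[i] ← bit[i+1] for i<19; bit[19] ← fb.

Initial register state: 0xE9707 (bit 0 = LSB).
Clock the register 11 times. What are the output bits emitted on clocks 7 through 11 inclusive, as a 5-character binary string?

00111

reg_0 = 0xE9707
clock 1: out=1, reg = 0x74B83
clock 2: out=1, reg = 0x3A5C1
clock 3: out=1, reg = 0x1D2E0
clock 4: out=0, reg = 0x8E970
clock 5: out=0, reg = 0xC74B8
clock 6: out=0, reg = 0xE3A5C
clock 7: out=0, reg = 0x71D2E
clock 8: out=0, reg = 0xB8E97
clock 9: out=1, reg = 0xDC74B
clock 10: out=1, reg = 0xEE3A5
clock 11: out=1, reg = 0x771D2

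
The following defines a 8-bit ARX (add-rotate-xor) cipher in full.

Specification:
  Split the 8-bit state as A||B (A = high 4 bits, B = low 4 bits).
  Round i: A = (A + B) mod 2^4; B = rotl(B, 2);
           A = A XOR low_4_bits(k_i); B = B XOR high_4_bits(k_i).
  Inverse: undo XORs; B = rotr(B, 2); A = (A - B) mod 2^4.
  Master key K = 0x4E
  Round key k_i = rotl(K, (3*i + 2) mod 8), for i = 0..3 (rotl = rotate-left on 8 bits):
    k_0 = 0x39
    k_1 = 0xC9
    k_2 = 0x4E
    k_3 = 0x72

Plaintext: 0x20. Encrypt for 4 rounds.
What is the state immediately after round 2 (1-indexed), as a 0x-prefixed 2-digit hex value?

s_0 = plaintext = 0x20
s_1 = Round(s_0, k_0) = 0xB3
s_2 = Round(s_1, k_1) = 0x70
s_3 = Round(s_2, k_2) = 0x94
s_4 = Round(s_3, k_3) = 0xF6

0x70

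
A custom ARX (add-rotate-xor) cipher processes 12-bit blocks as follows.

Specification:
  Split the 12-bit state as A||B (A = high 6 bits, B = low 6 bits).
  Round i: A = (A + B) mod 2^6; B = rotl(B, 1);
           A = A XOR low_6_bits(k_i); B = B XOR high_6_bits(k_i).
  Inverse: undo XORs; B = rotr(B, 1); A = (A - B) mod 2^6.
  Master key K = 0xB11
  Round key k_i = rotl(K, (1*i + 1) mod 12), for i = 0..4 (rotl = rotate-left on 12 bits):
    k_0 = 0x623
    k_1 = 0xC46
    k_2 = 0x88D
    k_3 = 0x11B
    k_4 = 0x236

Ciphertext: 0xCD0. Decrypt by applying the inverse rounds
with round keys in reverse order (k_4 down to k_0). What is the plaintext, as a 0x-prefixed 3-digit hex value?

0xCA4

s_0 = ciphertext = 0xCD0
s_1 = InvRound(s_0, k_4) = 0xE4C
s_2 = InvRound(s_1, k_3) = 0x784
s_3 = InvRound(s_2, k_2) = 0x013
s_4 = InvRound(s_3, k_1) = 0xD51
s_5 = InvRound(s_4, k_0) = 0xCA4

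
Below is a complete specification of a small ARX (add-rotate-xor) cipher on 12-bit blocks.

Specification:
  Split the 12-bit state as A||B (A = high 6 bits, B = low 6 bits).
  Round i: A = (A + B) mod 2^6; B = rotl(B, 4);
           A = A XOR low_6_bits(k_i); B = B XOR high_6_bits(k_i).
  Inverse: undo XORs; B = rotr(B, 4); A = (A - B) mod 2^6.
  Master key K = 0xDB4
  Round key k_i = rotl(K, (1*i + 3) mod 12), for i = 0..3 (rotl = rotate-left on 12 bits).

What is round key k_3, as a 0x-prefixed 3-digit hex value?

K = 0xDB4
k_0 = rotl(K, (1*0+3) mod 12) = rotl(K, 3) = 0xDA6
k_1 = rotl(K, (1*1+3) mod 12) = rotl(K, 4) = 0xB4D
k_2 = rotl(K, (1*2+3) mod 12) = rotl(K, 5) = 0x69B
k_3 = rotl(K, (1*3+3) mod 12) = rotl(K, 6) = 0xD36

0xD36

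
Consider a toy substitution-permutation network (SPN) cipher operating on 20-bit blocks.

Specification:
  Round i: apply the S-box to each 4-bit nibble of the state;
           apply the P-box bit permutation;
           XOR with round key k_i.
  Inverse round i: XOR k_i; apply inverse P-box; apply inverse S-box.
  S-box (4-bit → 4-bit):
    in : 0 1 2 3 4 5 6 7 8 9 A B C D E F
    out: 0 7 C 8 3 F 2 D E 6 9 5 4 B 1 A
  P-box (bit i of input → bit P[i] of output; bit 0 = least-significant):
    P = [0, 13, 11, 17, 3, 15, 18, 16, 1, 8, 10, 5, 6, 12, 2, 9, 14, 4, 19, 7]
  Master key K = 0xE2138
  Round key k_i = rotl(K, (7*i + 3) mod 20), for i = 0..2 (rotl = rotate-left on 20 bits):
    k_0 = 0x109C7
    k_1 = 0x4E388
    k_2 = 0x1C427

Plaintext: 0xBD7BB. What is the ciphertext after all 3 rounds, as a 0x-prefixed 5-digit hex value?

s_0 = plaintext = 0xBD7BB
s_1 = Round(s_0, k_0) = 0xD57AC
s_2 = Round(s_1, k_1) = 0x5BD76
s_3 = Round(s_2, k_2) = 0xCA5D9

0xCA5D9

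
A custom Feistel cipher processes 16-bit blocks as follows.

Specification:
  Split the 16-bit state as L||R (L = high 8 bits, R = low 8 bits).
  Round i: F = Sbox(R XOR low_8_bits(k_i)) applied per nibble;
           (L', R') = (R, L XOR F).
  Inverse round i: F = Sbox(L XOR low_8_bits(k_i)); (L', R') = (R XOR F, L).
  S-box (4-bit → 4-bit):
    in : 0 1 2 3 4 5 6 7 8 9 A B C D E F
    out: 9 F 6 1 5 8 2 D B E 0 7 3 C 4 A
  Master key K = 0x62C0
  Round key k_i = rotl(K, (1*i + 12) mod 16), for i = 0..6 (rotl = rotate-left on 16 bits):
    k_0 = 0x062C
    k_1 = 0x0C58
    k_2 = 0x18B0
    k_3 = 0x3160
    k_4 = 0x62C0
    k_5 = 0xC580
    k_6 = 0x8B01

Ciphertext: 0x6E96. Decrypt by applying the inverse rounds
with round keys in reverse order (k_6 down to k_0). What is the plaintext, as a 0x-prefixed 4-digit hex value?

s_0 = ciphertext = 0x6E96
s_1 = InvRound(s_0, k_6) = 0xBC6E
s_2 = InvRound(s_1, k_5) = 0x7DBC
s_3 = InvRound(s_2, k_4) = 0xC07D
s_4 = InvRound(s_3, k_3) = 0x74C0
s_5 = InvRound(s_4, k_2) = 0xF574
s_6 = InvRound(s_5, k_1) = 0x78F5
s_7 = InvRound(s_6, k_0) = 0x7078

0x7078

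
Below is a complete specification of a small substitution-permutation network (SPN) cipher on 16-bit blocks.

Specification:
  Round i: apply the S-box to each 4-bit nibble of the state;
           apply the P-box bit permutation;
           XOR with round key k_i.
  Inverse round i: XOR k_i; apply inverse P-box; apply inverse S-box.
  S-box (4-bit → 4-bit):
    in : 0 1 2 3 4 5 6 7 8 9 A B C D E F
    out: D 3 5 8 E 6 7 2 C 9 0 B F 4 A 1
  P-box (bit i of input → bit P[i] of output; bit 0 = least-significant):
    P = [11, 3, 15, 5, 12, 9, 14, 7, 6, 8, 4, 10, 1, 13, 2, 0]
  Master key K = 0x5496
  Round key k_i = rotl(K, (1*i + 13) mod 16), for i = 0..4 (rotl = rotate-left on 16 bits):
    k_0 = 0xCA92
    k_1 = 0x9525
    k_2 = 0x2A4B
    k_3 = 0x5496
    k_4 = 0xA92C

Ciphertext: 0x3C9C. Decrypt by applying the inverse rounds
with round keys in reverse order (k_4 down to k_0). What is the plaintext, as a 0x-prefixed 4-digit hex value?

0x6A2B

s_0 = ciphertext = 0x3C9C
s_1 = InvRound(s_0, k_4) = 0xA498
s_2 = InvRound(s_1, k_3) = 0x6A25
s_3 = InvRound(s_2, k_2) = 0x2FDE
s_4 = InvRound(s_3, k_1) = 0xB2BC
s_5 = InvRound(s_4, k_0) = 0x6A2B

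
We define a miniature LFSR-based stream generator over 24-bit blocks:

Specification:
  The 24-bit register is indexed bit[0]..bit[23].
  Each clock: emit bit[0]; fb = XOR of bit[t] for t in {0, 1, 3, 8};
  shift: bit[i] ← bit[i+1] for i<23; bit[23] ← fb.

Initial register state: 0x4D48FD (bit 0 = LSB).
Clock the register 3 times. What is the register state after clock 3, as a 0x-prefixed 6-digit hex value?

0x89A91F

reg_0 = 0x4D48FD
clock 1: out=1, reg = 0x26A47E
clock 2: out=0, reg = 0x13523F
clock 3: out=1, reg = 0x89A91F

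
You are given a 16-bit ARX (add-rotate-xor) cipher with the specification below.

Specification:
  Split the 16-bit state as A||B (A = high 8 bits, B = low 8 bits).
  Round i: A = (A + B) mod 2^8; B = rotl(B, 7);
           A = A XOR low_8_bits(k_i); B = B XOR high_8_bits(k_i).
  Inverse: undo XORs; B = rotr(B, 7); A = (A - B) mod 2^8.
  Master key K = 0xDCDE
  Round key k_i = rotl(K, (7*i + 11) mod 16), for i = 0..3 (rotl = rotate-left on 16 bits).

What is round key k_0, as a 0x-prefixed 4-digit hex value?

K = 0xDCDE
k_0 = rotl(K, (7*0+11) mod 16) = rotl(K, 11) = 0xF6E6

0xF6E6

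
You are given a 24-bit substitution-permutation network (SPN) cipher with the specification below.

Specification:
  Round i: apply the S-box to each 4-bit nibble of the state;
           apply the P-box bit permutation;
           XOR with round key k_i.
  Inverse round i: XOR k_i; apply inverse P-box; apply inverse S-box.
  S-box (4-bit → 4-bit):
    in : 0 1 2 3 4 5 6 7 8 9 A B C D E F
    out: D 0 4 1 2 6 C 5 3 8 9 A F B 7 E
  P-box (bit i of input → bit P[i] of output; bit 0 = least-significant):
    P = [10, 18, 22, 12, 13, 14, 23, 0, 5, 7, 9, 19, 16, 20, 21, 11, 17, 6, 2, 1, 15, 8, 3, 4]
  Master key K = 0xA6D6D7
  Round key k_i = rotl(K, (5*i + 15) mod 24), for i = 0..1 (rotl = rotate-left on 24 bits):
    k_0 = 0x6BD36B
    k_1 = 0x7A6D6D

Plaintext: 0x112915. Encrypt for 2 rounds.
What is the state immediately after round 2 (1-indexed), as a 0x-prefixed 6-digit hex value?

s_0 = plaintext = 0x112915
s_1 = Round(s_0, k_0) = 0x07D36B
s_2 = Round(s_1, k_1) = 0xEDF550

0xEDF550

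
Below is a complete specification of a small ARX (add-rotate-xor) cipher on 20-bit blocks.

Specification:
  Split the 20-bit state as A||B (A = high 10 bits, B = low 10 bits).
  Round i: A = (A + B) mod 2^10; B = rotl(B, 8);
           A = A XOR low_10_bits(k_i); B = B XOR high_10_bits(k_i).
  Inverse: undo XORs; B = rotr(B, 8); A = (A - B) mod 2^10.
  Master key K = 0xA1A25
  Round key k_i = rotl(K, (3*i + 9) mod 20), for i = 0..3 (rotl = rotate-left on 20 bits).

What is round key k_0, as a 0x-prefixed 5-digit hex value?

K = 0xA1A25
k_0 = rotl(K, (3*0+9) mod 20) = rotl(K, 9) = 0x44B43

0x44B43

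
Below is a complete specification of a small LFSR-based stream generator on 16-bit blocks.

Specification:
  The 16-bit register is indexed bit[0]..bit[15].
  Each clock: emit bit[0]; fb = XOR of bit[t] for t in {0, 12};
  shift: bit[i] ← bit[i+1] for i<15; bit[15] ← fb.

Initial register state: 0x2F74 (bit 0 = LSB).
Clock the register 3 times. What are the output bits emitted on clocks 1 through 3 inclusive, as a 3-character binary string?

001

reg_0 = 0x2F74
clock 1: out=0, reg = 0x17BA
clock 2: out=0, reg = 0x8BDD
clock 3: out=1, reg = 0xC5EE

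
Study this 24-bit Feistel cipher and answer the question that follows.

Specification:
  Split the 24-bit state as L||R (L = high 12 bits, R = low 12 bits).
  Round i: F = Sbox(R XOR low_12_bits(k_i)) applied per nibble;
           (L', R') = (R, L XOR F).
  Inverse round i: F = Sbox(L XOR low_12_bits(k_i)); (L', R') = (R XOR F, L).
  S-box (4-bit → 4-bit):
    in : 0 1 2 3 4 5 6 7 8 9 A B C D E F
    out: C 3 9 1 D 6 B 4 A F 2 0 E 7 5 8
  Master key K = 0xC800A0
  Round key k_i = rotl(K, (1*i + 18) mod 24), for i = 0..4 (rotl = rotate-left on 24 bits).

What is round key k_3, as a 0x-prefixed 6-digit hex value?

0x190014

K = 0xC800A0
k_0 = rotl(K, (1*0+18) mod 24) = rotl(K, 18) = 0x832002
k_1 = rotl(K, (1*1+18) mod 24) = rotl(K, 19) = 0x064005
k_2 = rotl(K, (1*2+18) mod 24) = rotl(K, 20) = 0x0C800A
k_3 = rotl(K, (1*3+18) mod 24) = rotl(K, 21) = 0x190014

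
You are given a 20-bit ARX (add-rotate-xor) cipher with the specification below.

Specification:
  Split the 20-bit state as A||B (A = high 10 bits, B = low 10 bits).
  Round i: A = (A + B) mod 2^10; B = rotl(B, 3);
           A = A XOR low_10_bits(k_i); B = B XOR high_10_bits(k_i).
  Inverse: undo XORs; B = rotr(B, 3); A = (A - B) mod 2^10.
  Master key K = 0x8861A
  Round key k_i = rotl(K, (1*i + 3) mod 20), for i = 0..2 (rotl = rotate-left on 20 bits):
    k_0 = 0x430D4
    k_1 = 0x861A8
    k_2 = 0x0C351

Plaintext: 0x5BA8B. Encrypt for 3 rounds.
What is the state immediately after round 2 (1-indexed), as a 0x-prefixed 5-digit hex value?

0x75892

s_0 = plaintext = 0x5BA8B
s_1 = Round(s_0, k_0) = 0xCB551
s_2 = Round(s_1, k_1) = 0x75892
s_3 = Round(s_2, k_2) = 0x4E4A1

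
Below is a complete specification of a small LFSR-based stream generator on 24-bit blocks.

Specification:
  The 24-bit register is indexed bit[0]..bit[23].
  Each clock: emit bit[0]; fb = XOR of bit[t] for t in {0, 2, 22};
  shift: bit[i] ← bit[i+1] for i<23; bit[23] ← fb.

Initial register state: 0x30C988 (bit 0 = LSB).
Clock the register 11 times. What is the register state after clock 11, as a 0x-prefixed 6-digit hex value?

reg_0 = 0x30C988
clock 1: out=0, reg = 0x1864C4
clock 2: out=0, reg = 0x8C3262
clock 3: out=0, reg = 0x461931
clock 4: out=1, reg = 0x230C98
clock 5: out=0, reg = 0x11864C
clock 6: out=0, reg = 0x88C326
clock 7: out=0, reg = 0xC46193
clock 8: out=1, reg = 0x6230C9
clock 9: out=1, reg = 0x311864
clock 10: out=0, reg = 0x988C32
clock 11: out=0, reg = 0x4C4619

0x4C4619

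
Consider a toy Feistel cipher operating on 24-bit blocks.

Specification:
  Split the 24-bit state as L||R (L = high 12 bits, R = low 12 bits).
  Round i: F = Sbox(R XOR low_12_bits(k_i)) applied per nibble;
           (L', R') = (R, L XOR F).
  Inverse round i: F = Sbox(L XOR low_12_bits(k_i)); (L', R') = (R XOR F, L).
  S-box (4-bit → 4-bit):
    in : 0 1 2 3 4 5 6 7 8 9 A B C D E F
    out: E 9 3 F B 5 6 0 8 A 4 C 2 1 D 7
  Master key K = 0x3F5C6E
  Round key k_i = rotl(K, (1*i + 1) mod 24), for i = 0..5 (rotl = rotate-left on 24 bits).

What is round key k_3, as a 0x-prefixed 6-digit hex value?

K = 0x3F5C6E
k_0 = rotl(K, (1*0+1) mod 24) = rotl(K, 1) = 0x7EB8DC
k_1 = rotl(K, (1*1+1) mod 24) = rotl(K, 2) = 0xFD71B8
k_2 = rotl(K, (1*2+1) mod 24) = rotl(K, 3) = 0xFAE371
k_3 = rotl(K, (1*3+1) mod 24) = rotl(K, 4) = 0xF5C6E3

0xF5C6E3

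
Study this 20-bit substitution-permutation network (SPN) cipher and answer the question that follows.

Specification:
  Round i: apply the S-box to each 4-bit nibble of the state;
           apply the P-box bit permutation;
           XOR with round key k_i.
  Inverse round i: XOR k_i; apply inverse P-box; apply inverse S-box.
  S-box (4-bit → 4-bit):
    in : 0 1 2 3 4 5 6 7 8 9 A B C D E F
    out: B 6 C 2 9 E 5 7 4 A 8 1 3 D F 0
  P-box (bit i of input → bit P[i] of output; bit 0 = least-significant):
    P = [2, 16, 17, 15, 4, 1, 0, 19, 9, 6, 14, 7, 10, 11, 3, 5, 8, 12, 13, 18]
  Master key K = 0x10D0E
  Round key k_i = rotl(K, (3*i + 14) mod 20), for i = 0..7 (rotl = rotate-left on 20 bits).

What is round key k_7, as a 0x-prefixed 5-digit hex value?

K = 0x10D0E
k_0 = rotl(K, (3*0+14) mod 20) = rotl(K, 14) = 0x38434
k_1 = rotl(K, (3*1+14) mod 20) = rotl(K, 17) = 0xC21A1
k_2 = rotl(K, (3*2+14) mod 20) = rotl(K, 0) = 0x10D0E
k_3 = rotl(K, (3*3+14) mod 20) = rotl(K, 3) = 0x86870
k_4 = rotl(K, (3*4+14) mod 20) = rotl(K, 6) = 0x34384
k_5 = rotl(K, (3*5+14) mod 20) = rotl(K, 9) = 0xA1C21
k_6 = rotl(K, (3*6+14) mod 20) = rotl(K, 12) = 0x0E10D
k_7 = rotl(K, (3*7+14) mod 20) = rotl(K, 15) = 0x70868

0x70868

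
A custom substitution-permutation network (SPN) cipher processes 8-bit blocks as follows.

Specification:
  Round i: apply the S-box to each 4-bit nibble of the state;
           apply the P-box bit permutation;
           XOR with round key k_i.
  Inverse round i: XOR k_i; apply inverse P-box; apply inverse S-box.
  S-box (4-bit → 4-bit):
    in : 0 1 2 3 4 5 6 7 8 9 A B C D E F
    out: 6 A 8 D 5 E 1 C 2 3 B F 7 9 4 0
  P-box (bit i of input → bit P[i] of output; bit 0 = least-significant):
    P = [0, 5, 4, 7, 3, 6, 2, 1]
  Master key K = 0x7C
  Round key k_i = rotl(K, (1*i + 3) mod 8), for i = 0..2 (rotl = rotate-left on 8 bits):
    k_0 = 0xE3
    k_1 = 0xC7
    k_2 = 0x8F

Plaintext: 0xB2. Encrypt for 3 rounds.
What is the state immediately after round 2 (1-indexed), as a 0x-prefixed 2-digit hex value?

s_0 = plaintext = 0xB2
s_1 = Round(s_0, k_0) = 0x2D
s_2 = Round(s_1, k_1) = 0x44
s_3 = Round(s_2, k_2) = 0x92

0x44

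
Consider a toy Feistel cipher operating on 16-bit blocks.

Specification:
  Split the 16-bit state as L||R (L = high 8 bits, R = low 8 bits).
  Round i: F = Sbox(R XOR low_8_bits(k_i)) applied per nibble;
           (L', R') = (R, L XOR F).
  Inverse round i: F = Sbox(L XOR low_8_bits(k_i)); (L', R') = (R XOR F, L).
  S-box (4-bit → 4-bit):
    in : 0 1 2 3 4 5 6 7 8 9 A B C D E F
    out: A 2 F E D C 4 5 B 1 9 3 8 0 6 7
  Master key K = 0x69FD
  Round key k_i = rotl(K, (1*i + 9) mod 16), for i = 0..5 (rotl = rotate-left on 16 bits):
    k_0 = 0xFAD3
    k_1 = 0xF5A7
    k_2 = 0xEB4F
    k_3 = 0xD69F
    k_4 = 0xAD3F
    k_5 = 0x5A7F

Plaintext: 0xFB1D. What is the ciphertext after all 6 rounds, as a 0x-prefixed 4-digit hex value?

0xBF6C

s_0 = plaintext = 0xFB1D
s_1 = Round(s_0, k_0) = 0x1D7D
s_2 = Round(s_1, k_1) = 0x7D14
s_3 = Round(s_2, k_2) = 0x14BE
s_4 = Round(s_3, k_3) = 0xBEE6
s_5 = Round(s_4, k_4) = 0xE6BF
s_6 = Round(s_5, k_5) = 0xBF6C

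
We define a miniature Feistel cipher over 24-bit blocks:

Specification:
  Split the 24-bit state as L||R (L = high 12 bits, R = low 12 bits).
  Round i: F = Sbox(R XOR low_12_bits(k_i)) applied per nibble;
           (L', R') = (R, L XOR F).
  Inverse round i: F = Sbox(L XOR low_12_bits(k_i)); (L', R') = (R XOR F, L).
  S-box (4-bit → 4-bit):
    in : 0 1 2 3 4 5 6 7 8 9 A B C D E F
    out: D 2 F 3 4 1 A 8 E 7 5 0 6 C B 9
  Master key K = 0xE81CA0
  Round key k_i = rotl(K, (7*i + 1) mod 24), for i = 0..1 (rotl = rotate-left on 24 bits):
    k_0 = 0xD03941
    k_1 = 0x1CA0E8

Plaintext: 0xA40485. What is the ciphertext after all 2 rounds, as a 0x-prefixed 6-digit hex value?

0x624EE3

s_0 = plaintext = 0xA40485
s_1 = Round(s_0, k_0) = 0x485624
s_2 = Round(s_1, k_1) = 0x624EE3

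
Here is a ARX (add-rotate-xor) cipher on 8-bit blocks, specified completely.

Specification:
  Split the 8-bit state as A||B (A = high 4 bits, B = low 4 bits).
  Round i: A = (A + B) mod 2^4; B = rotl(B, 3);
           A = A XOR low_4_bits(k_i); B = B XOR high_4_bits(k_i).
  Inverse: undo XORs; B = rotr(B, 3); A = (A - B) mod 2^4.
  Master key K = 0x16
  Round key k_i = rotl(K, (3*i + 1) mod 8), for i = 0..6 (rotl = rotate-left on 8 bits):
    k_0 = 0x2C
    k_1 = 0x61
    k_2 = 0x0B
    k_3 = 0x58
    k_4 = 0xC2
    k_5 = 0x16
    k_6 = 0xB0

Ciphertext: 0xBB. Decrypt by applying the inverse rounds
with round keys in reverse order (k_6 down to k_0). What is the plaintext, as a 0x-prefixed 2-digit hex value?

s_0 = ciphertext = 0xBB
s_1 = InvRound(s_0, k_6) = 0xB0
s_2 = InvRound(s_1, k_5) = 0xB2
s_3 = InvRound(s_2, k_4) = 0xCD
s_4 = InvRound(s_3, k_3) = 0x31
s_5 = InvRound(s_4, k_2) = 0x62
s_6 = InvRound(s_5, k_1) = 0xF8
s_7 = InvRound(s_6, k_0) = 0xE5

0xE5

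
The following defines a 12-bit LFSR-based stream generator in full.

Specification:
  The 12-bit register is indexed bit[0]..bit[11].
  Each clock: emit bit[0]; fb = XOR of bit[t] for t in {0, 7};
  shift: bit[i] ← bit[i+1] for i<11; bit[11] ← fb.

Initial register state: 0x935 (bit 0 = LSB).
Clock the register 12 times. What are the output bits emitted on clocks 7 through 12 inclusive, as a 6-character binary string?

001001

reg_0 = 0x935
clock 1: out=1, reg = 0xC9A
clock 2: out=0, reg = 0xE4D
clock 3: out=1, reg = 0xF26
clock 4: out=0, reg = 0x793
clock 5: out=1, reg = 0x3C9
clock 6: out=1, reg = 0x1E4
clock 7: out=0, reg = 0x8F2
clock 8: out=0, reg = 0xC79
clock 9: out=1, reg = 0xE3C
clock 10: out=0, reg = 0x71E
clock 11: out=0, reg = 0x38F
clock 12: out=1, reg = 0x1C7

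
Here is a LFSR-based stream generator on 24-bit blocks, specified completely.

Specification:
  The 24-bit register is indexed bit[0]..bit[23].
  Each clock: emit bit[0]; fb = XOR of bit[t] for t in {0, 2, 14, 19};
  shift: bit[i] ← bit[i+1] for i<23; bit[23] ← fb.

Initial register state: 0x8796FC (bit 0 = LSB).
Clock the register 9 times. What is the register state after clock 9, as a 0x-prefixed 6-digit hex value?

reg_0 = 0x8796FC
clock 1: out=0, reg = 0xC3CB7E
clock 2: out=0, reg = 0x61E5BF
clock 3: out=1, reg = 0xB0F2DF
clock 4: out=1, reg = 0xD8796F
clock 5: out=1, reg = 0x6C3CB7
clock 6: out=1, reg = 0xB61E5B
clock 7: out=1, reg = 0xDB0F2D
clock 8: out=1, reg = 0xED8796
clock 9: out=0, reg = 0x76C3CB

0x76C3CB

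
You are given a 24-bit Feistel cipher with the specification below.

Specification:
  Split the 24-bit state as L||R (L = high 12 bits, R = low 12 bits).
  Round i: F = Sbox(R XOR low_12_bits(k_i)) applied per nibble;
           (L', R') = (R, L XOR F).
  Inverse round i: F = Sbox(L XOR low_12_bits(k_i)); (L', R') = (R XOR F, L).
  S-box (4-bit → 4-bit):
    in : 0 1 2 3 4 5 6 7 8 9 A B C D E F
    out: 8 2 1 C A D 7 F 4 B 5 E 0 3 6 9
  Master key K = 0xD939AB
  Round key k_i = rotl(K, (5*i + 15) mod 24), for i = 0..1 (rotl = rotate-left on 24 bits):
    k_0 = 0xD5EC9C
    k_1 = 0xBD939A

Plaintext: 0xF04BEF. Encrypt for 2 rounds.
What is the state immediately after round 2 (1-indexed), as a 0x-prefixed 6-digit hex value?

0x0F879E

s_0 = plaintext = 0xF04BEF
s_1 = Round(s_0, k_0) = 0xBEF0F8
s_2 = Round(s_1, k_1) = 0x0F879E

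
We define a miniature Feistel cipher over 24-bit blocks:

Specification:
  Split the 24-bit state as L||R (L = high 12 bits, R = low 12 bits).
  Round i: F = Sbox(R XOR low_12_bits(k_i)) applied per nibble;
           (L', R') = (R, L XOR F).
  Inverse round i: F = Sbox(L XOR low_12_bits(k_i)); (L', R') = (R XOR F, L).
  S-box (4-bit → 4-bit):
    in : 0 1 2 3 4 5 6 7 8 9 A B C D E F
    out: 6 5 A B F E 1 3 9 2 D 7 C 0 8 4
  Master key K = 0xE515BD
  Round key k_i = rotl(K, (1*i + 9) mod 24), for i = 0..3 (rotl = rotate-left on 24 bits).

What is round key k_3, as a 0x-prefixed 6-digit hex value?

K = 0xE515BD
k_0 = rotl(K, (1*0+9) mod 24) = rotl(K, 9) = 0x2B7BCA
k_1 = rotl(K, (1*1+9) mod 24) = rotl(K, 10) = 0x56F794
k_2 = rotl(K, (1*2+9) mod 24) = rotl(K, 11) = 0xADEF28
k_3 = rotl(K, (1*3+9) mod 24) = rotl(K, 12) = 0x5BDE51

0x5BDE51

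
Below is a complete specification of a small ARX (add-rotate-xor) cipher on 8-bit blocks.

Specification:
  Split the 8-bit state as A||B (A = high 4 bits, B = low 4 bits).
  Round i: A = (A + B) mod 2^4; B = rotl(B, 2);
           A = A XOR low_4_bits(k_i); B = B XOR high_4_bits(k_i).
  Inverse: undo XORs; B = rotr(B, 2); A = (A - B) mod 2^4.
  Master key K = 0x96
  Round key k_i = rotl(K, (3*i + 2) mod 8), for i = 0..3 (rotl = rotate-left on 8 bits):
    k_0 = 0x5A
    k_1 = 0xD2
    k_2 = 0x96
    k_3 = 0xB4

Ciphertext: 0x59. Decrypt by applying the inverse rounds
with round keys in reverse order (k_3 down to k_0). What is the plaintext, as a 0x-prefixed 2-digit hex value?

s_0 = ciphertext = 0x59
s_1 = InvRound(s_0, k_3) = 0x98
s_2 = InvRound(s_1, k_2) = 0xB4
s_3 = InvRound(s_2, k_1) = 0x36
s_4 = InvRound(s_3, k_0) = 0xDC

0xDC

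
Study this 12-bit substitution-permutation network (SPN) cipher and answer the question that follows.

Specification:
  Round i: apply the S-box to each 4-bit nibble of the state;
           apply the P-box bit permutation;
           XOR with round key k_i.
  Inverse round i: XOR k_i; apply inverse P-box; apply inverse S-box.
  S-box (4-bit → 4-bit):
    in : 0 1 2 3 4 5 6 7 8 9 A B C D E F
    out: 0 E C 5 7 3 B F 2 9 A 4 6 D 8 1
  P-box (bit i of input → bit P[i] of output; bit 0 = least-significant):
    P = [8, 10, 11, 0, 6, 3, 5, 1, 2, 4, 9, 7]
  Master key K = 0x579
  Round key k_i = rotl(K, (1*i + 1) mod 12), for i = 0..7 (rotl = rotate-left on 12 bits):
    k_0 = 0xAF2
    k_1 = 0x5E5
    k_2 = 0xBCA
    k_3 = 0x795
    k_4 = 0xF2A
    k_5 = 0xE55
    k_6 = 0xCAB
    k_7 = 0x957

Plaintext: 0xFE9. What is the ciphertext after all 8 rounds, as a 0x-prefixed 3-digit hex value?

0xCB7

s_0 = plaintext = 0xFE9
s_1 = Round(s_0, k_0) = 0xBF5
s_2 = Round(s_1, k_1) = 0x2A5
s_3 = Round(s_2, k_2) = 0xC40
s_4 = Round(s_3, k_3) = 0x5ED
s_5 = Round(s_4, k_4) = 0x63D
s_6 = Round(s_5, k_5) = 0x7A0
s_7 = Round(s_6, k_6) = 0xE35
s_8 = Round(s_7, k_7) = 0xCB7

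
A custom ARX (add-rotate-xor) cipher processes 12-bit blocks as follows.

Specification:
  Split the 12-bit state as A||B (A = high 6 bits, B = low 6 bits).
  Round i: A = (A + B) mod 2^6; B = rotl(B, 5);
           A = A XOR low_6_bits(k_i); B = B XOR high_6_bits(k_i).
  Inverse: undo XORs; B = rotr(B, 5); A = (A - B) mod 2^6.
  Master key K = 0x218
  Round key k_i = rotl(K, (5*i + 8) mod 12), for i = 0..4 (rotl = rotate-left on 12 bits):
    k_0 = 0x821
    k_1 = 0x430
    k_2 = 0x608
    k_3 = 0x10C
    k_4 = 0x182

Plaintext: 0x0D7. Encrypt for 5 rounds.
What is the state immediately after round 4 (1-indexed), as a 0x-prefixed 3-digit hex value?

0x255

s_0 = plaintext = 0x0D7
s_1 = Round(s_0, k_0) = 0xECB
s_2 = Round(s_1, k_1) = 0xDB5
s_3 = Round(s_2, k_2) = 0x8E2
s_4 = Round(s_3, k_3) = 0x255
s_5 = Round(s_4, k_4) = 0x72C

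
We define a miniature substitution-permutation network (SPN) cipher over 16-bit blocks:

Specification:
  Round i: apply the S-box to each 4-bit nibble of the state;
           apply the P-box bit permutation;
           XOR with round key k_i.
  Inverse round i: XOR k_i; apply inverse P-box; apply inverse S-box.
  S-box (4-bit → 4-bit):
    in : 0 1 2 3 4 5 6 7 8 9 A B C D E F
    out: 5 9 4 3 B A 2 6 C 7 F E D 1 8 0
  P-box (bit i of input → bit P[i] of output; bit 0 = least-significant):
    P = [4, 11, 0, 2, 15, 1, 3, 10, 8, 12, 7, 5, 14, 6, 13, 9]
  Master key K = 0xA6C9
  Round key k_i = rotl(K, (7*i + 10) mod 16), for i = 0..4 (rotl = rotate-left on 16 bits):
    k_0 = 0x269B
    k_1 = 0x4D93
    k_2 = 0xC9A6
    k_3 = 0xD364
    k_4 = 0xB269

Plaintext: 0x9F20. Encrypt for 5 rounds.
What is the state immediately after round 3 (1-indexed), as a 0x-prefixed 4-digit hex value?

s_0 = plaintext = 0x9F20
s_1 = Round(s_0, k_0) = 0x46C2
s_2 = Round(s_1, k_1) = 0x9BDA
s_3 = Round(s_2, k_2) = 0x3153
s_4 = Round(s_3, k_3) = 0x9E16
s_5 = Round(s_4, k_4) = 0x5E09

0x3153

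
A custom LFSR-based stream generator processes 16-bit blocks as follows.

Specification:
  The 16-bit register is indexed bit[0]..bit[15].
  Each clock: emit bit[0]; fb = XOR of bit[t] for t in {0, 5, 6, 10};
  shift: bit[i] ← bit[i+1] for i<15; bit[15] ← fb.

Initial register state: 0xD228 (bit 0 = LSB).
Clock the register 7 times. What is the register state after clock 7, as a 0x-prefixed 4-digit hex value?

0x0BA4

reg_0 = 0xD228
clock 1: out=0, reg = 0xE914
clock 2: out=0, reg = 0x748A
clock 3: out=0, reg = 0xBA45
clock 4: out=1, reg = 0x5D22
clock 5: out=0, reg = 0x2E91
clock 6: out=1, reg = 0x1748
clock 7: out=0, reg = 0x0BA4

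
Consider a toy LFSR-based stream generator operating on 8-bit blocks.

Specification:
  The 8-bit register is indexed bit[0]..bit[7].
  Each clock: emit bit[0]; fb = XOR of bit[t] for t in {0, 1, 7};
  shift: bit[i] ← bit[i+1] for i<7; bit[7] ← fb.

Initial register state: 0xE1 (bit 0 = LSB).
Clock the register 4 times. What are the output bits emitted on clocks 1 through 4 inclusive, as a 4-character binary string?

reg_0 = 0xE1
clock 1: out=1, reg = 0x70
clock 2: out=0, reg = 0x38
clock 3: out=0, reg = 0x1C
clock 4: out=0, reg = 0x0E

1000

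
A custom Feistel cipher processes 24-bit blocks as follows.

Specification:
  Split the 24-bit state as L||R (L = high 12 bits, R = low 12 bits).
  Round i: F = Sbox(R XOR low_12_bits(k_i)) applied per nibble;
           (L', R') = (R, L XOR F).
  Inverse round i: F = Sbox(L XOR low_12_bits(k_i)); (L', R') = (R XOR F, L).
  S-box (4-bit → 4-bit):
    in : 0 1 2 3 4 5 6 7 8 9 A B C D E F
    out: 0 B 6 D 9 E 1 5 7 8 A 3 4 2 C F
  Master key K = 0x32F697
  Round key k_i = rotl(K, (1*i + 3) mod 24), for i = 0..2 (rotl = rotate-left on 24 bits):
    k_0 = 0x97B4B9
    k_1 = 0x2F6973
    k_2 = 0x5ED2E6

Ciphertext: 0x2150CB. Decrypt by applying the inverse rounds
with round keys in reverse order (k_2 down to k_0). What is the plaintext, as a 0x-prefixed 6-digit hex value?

0xCE0A8B

s_0 = ciphertext = 0x2150CB
s_1 = InvRound(s_0, k_2) = 0x036215
s_2 = InvRound(s_1, k_1) = 0xA8B036
s_3 = InvRound(s_2, k_0) = 0xCE0A8B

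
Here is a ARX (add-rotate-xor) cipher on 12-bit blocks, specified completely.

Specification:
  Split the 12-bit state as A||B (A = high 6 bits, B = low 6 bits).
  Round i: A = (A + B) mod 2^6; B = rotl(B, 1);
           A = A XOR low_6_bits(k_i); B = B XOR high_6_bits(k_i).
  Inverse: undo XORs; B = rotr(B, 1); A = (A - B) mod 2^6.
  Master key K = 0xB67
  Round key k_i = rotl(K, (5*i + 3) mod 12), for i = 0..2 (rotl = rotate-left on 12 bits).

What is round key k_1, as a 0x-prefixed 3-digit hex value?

0x7B6

K = 0xB67
k_0 = rotl(K, (5*0+3) mod 12) = rotl(K, 3) = 0xB3D
k_1 = rotl(K, (5*1+3) mod 12) = rotl(K, 8) = 0x7B6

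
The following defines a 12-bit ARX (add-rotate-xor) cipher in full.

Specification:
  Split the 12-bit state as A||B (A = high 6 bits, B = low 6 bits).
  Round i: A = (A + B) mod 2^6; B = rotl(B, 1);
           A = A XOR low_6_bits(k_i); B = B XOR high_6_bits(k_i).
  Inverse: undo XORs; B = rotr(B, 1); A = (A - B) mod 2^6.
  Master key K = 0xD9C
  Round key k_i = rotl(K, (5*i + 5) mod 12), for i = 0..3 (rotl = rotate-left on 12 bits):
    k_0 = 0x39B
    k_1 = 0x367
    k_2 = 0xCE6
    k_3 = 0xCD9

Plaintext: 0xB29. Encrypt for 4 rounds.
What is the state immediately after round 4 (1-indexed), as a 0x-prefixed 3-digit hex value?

s_0 = plaintext = 0xB29
s_1 = Round(s_0, k_0) = 0x39D
s_2 = Round(s_1, k_1) = 0x337
s_3 = Round(s_2, k_2) = 0x95C
s_4 = Round(s_3, k_3) = 0x60B

0x60B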